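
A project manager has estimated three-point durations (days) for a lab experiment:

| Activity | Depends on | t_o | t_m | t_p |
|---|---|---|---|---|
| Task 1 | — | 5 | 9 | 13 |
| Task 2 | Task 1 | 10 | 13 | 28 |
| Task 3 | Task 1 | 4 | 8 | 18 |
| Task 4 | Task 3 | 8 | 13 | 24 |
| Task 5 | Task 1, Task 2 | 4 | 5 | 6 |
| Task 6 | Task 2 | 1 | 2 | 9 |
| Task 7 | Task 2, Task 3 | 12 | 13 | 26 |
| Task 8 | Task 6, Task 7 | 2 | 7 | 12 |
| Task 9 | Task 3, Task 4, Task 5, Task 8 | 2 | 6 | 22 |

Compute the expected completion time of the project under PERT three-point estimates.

te_Task 1 = (5 + 4·9 + 13)/6 = 54/6 = 9
te_Task 2 = (10 + 4·13 + 28)/6 = 90/6 = 15
te_Task 3 = (4 + 4·8 + 18)/6 = 54/6 = 9
te_Task 4 = (8 + 4·13 + 24)/6 = 84/6 = 14
te_Task 5 = (4 + 4·5 + 6)/6 = 30/6 = 5
te_Task 6 = (1 + 4·2 + 9)/6 = 18/6 = 3
te_Task 7 = (12 + 4·13 + 26)/6 = 90/6 = 15
te_Task 8 = (2 + 4·7 + 12)/6 = 42/6 = 7
te_Task 9 = (2 + 4·6 + 22)/6 = 48/6 = 8

Forward pass:
ES_Task 1 = 0; EF_Task 1 = 9
ES_Task 2 = 9; EF_Task 2 = 9+15 = 24
ES_Task 3 = 9; EF_Task 3 = 9+9 = 18
ES_Task 4 = 18; EF_Task 4 = 18+14 = 32
ES_Task 5 = max(EF_Task 1=9, EF_Task 2=24) = 24; EF_Task 5 = 24+5 = 29
ES_Task 6 = 24; EF_Task 6 = 24+3 = 27
ES_Task 7 = max(EF_Task 2=24, EF_Task 3=18) = 24; EF_Task 7 = 24+15 = 39
ES_Task 8 = max(EF_Task 6=27, EF_Task 7=39) = 39; EF_Task 8 = 39+7 = 46
ES_Task 9 = max(EF_Task 3=18, EF_Task 4=32, EF_Task 5=29, EF_Task 8=46) = 46; EF_Task 9 = 46+8 = 54
Expected project duration μ = 54 days. Critical path: Task 1 → Task 2 → Task 7 → Task 8 → Task 9.

54 days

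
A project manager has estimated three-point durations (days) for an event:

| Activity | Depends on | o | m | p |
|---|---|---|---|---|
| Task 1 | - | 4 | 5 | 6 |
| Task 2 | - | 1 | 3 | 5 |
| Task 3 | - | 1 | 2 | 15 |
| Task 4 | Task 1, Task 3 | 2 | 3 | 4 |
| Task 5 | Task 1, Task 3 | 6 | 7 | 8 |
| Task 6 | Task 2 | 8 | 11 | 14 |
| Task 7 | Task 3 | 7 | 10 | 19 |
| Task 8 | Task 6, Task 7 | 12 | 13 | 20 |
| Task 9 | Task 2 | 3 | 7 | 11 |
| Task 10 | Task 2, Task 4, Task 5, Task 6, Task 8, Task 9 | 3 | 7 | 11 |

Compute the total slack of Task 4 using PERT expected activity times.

21 days

te_Task 1 = (4 + 4·5 + 6)/6 = 30/6 = 5
te_Task 2 = (1 + 4·3 + 5)/6 = 18/6 = 3
te_Task 3 = (1 + 4·2 + 15)/6 = 24/6 = 4
te_Task 4 = (2 + 4·3 + 4)/6 = 18/6 = 3
te_Task 5 = (6 + 4·7 + 8)/6 = 42/6 = 7
te_Task 6 = (8 + 4·11 + 14)/6 = 66/6 = 11
te_Task 7 = (7 + 4·10 + 19)/6 = 66/6 = 11
te_Task 8 = (12 + 4·13 + 20)/6 = 84/6 = 14
te_Task 9 = (3 + 4·7 + 11)/6 = 42/6 = 7
te_Task 10 = (3 + 4·7 + 11)/6 = 42/6 = 7

Forward pass:
ES_Task 1 = 0; EF_Task 1 = 5
ES_Task 2 = 0; EF_Task 2 = 3
ES_Task 3 = 0; EF_Task 3 = 4
ES_Task 4 = max(EF_Task 1=5, EF_Task 3=4) = 5; EF_Task 4 = 5+3 = 8
ES_Task 5 = max(EF_Task 1=5, EF_Task 3=4) = 5; EF_Task 5 = 5+7 = 12
ES_Task 6 = 3; EF_Task 6 = 3+11 = 14
ES_Task 7 = 4; EF_Task 7 = 4+11 = 15
ES_Task 8 = max(EF_Task 6=14, EF_Task 7=15) = 15; EF_Task 8 = 15+14 = 29
ES_Task 9 = 3; EF_Task 9 = 3+7 = 10
ES_Task 10 = max(EF_Task 2=3, EF_Task 4=8, EF_Task 5=12, EF_Task 6=14, EF_Task 8=29, EF_Task 9=10) = 29; EF_Task 10 = 29+7 = 36
Expected project duration μ = 36 days. Critical path: Task 3 → Task 7 → Task 8 → Task 10.

Backward pass:
LF_Task 10 = 36; LS_Task 10 = 36−7 = 29
LF_Task 9 = LS_Task 10 = 29; LS_Task 9 = 29−7 = 22
LF_Task 8 = LS_Task 10 = 29; LS_Task 8 = 29−14 = 15
LF_Task 7 = LS_Task 8 = 15; LS_Task 7 = 15−11 = 4
LF_Task 6 = min(LS_Task 8=15, LS_Task 10=29) = 15; LS_Task 6 = 15−11 = 4
LF_Task 5 = LS_Task 10 = 29; LS_Task 5 = 29−7 = 22
LF_Task 4 = LS_Task 10 = 29; LS_Task 4 = 29−3 = 26
LF_Task 3 = min(LS_Task 4=26, LS_Task 5=22, LS_Task 7=4) = 4; LS_Task 3 = 4−4 = 0
LF_Task 2 = min(LS_Task 6=4, LS_Task 9=22, LS_Task 10=29) = 4; LS_Task 2 = 4−3 = 1
LF_Task 1 = min(LS_Task 4=26, LS_Task 5=22) = 22; LS_Task 1 = 22−5 = 17
Slack_Task 4 = LS_Task 4 − ES_Task 4 = 26 − 5 = 21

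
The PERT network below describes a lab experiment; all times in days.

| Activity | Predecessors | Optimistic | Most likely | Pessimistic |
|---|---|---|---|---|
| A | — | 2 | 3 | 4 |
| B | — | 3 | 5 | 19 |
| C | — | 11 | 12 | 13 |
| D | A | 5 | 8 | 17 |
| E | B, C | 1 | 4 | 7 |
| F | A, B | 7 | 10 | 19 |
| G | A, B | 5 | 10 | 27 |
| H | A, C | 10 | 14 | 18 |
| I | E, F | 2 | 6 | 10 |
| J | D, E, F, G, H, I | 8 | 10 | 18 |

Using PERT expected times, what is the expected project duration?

te_A = (2 + 4·3 + 4)/6 = 18/6 = 3
te_B = (3 + 4·5 + 19)/6 = 42/6 = 7
te_C = (11 + 4·12 + 13)/6 = 72/6 = 12
te_D = (5 + 4·8 + 17)/6 = 54/6 = 9
te_E = (1 + 4·4 + 7)/6 = 24/6 = 4
te_F = (7 + 4·10 + 19)/6 = 66/6 = 11
te_G = (5 + 4·10 + 27)/6 = 72/6 = 12
te_H = (10 + 4·14 + 18)/6 = 84/6 = 14
te_I = (2 + 4·6 + 10)/6 = 36/6 = 6
te_J = (8 + 4·10 + 18)/6 = 66/6 = 11

Forward pass:
ES_A = 0; EF_A = 3
ES_B = 0; EF_B = 7
ES_C = 0; EF_C = 12
ES_D = 3; EF_D = 3+9 = 12
ES_E = max(EF_B=7, EF_C=12) = 12; EF_E = 12+4 = 16
ES_F = max(EF_A=3, EF_B=7) = 7; EF_F = 7+11 = 18
ES_G = max(EF_A=3, EF_B=7) = 7; EF_G = 7+12 = 19
ES_H = max(EF_A=3, EF_C=12) = 12; EF_H = 12+14 = 26
ES_I = max(EF_E=16, EF_F=18) = 18; EF_I = 18+6 = 24
ES_J = max(EF_D=12, EF_E=16, EF_F=18, EF_G=19, EF_H=26, EF_I=24) = 26; EF_J = 26+11 = 37
Expected project duration μ = 37 days. Critical path: C → H → J.

37 days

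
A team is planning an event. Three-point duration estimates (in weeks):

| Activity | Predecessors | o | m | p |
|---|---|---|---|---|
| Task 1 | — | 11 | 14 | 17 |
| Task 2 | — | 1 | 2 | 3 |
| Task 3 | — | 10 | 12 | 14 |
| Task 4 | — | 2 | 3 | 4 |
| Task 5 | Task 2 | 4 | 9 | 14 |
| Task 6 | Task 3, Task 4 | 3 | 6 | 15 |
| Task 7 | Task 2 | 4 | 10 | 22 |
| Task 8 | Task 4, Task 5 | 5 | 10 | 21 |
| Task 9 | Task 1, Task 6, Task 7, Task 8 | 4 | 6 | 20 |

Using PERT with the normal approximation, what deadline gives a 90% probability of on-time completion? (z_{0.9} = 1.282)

te_Task 1 = (11 + 4·14 + 17)/6 = 84/6 = 14; σ²_Task 1 = ((17−11)/6)² = 1.000
te_Task 2 = (1 + 4·2 + 3)/6 = 12/6 = 2; σ²_Task 2 = ((3−1)/6)² = 0.111
te_Task 3 = (10 + 4·12 + 14)/6 = 72/6 = 12; σ²_Task 3 = ((14−10)/6)² = 0.444
te_Task 4 = (2 + 4·3 + 4)/6 = 18/6 = 3; σ²_Task 4 = ((4−2)/6)² = 0.111
te_Task 5 = (4 + 4·9 + 14)/6 = 54/6 = 9; σ²_Task 5 = ((14−4)/6)² = 2.778
te_Task 6 = (3 + 4·6 + 15)/6 = 42/6 = 7; σ²_Task 6 = ((15−3)/6)² = 4.000
te_Task 7 = (4 + 4·10 + 22)/6 = 66/6 = 11; σ²_Task 7 = ((22−4)/6)² = 9.000
te_Task 8 = (5 + 4·10 + 21)/6 = 66/6 = 11; σ²_Task 8 = ((21−5)/6)² = 7.111
te_Task 9 = (4 + 4·6 + 20)/6 = 48/6 = 8; σ²_Task 9 = ((20−4)/6)² = 7.111

Forward pass:
ES_Task 1 = 0; EF_Task 1 = 14
ES_Task 2 = 0; EF_Task 2 = 2
ES_Task 3 = 0; EF_Task 3 = 12
ES_Task 4 = 0; EF_Task 4 = 3
ES_Task 5 = 2; EF_Task 5 = 2+9 = 11
ES_Task 6 = max(EF_Task 3=12, EF_Task 4=3) = 12; EF_Task 6 = 12+7 = 19
ES_Task 7 = 2; EF_Task 7 = 2+11 = 13
ES_Task 8 = max(EF_Task 4=3, EF_Task 5=11) = 11; EF_Task 8 = 11+11 = 22
ES_Task 9 = max(EF_Task 1=14, EF_Task 6=19, EF_Task 7=13, EF_Task 8=22) = 22; EF_Task 9 = 22+8 = 30
Expected project duration μ = 30 weeks. Critical path: Task 2 → Task 5 → Task 8 → Task 9.

Variance along critical path = 0.111 + 2.778 + 7.111 + 7.111 = 17.111; σ = 4.137 weeks.
D = μ + z·σ = 30 + 1.282·4.137 = 35.3 weeks

35.3 weeks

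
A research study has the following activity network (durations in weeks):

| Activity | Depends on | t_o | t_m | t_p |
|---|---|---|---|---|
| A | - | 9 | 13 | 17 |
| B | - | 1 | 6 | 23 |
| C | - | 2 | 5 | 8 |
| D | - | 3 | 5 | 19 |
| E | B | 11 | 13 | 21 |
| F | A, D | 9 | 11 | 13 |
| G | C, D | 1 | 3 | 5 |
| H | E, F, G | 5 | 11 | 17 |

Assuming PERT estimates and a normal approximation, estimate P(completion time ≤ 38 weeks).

0.885

te_A = (9 + 4·13 + 17)/6 = 78/6 = 13; σ²_A = ((17−9)/6)² = 1.778
te_B = (1 + 4·6 + 23)/6 = 48/6 = 8; σ²_B = ((23−1)/6)² = 13.444
te_C = (2 + 4·5 + 8)/6 = 30/6 = 5; σ²_C = ((8−2)/6)² = 1.000
te_D = (3 + 4·5 + 19)/6 = 42/6 = 7; σ²_D = ((19−3)/6)² = 7.111
te_E = (11 + 4·13 + 21)/6 = 84/6 = 14; σ²_E = ((21−11)/6)² = 2.778
te_F = (9 + 4·11 + 13)/6 = 66/6 = 11; σ²_F = ((13−9)/6)² = 0.444
te_G = (1 + 4·3 + 5)/6 = 18/6 = 3; σ²_G = ((5−1)/6)² = 0.444
te_H = (5 + 4·11 + 17)/6 = 66/6 = 11; σ²_H = ((17−5)/6)² = 4.000

Forward pass:
ES_A = 0; EF_A = 13
ES_B = 0; EF_B = 8
ES_C = 0; EF_C = 5
ES_D = 0; EF_D = 7
ES_E = 8; EF_E = 8+14 = 22
ES_F = max(EF_A=13, EF_D=7) = 13; EF_F = 13+11 = 24
ES_G = max(EF_C=5, EF_D=7) = 7; EF_G = 7+3 = 10
ES_H = max(EF_E=22, EF_F=24, EF_G=10) = 24; EF_H = 24+11 = 35
Expected project duration μ = 35 weeks. Critical path: A → F → H.

Variance along critical path = 1.778 + 0.444 + 4.000 = 6.222; σ = √6.222 = 2.494 weeks.
Z = (38 − 35) / 2.494 = 1.203
P(T ≤ 38) = Φ(1.203) ≈ 0.885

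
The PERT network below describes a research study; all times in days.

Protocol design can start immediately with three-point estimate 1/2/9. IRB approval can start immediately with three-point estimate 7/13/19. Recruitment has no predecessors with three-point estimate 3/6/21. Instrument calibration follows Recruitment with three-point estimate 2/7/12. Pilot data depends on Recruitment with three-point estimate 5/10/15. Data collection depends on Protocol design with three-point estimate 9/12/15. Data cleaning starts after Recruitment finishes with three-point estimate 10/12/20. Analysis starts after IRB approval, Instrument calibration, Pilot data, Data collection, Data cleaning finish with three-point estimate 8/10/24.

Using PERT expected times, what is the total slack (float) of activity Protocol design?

te_Protocol design = (1 + 4·2 + 9)/6 = 18/6 = 3
te_IRB approval = (7 + 4·13 + 19)/6 = 78/6 = 13
te_Recruitment = (3 + 4·6 + 21)/6 = 48/6 = 8
te_Instrument calibration = (2 + 4·7 + 12)/6 = 42/6 = 7
te_Pilot data = (5 + 4·10 + 15)/6 = 60/6 = 10
te_Data collection = (9 + 4·12 + 15)/6 = 72/6 = 12
te_Data cleaning = (10 + 4·12 + 20)/6 = 78/6 = 13
te_Analysis = (8 + 4·10 + 24)/6 = 72/6 = 12

Forward pass:
ES_Protocol design = 0; EF_Protocol design = 3
ES_IRB approval = 0; EF_IRB approval = 13
ES_Recruitment = 0; EF_Recruitment = 8
ES_Instrument calibration = 8; EF_Instrument calibration = 8+7 = 15
ES_Pilot data = 8; EF_Pilot data = 8+10 = 18
ES_Data collection = 3; EF_Data collection = 3+12 = 15
ES_Data cleaning = 8; EF_Data cleaning = 8+13 = 21
ES_Analysis = max(EF_IRB approval=13, EF_Instrument calibration=15, EF_Pilot data=18, EF_Data collection=15, EF_Data cleaning=21) = 21; EF_Analysis = 21+12 = 33
Expected project duration μ = 33 days. Critical path: Recruitment → Data cleaning → Analysis.

Backward pass:
LF_Analysis = 33; LS_Analysis = 33−12 = 21
LF_Data cleaning = LS_Analysis = 21; LS_Data cleaning = 21−13 = 8
LF_Data collection = LS_Analysis = 21; LS_Data collection = 21−12 = 9
LF_Pilot data = LS_Analysis = 21; LS_Pilot data = 21−10 = 11
LF_Instrument calibration = LS_Analysis = 21; LS_Instrument calibration = 21−7 = 14
LF_Recruitment = min(LS_Instrument calibration=14, LS_Pilot data=11, LS_Data cleaning=8) = 8; LS_Recruitment = 8−8 = 0
LF_IRB approval = LS_Analysis = 21; LS_IRB approval = 21−13 = 8
LF_Protocol design = LS_Data collection = 9; LS_Protocol design = 9−3 = 6
Slack_Protocol design = LS_Protocol design − ES_Protocol design = 6 − 0 = 6

6 days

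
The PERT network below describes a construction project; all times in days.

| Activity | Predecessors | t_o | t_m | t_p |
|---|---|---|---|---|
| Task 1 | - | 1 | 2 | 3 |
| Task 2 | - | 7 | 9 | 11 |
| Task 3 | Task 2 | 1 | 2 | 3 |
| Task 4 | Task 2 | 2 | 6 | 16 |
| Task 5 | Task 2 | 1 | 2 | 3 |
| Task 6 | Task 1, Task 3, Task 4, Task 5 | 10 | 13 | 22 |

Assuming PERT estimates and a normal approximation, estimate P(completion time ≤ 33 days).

0.830

te_Task 1 = (1 + 4·2 + 3)/6 = 12/6 = 2; σ²_Task 1 = ((3−1)/6)² = 0.111
te_Task 2 = (7 + 4·9 + 11)/6 = 54/6 = 9; σ²_Task 2 = ((11−7)/6)² = 0.444
te_Task 3 = (1 + 4·2 + 3)/6 = 12/6 = 2; σ²_Task 3 = ((3−1)/6)² = 0.111
te_Task 4 = (2 + 4·6 + 16)/6 = 42/6 = 7; σ²_Task 4 = ((16−2)/6)² = 5.444
te_Task 5 = (1 + 4·2 + 3)/6 = 12/6 = 2; σ²_Task 5 = ((3−1)/6)² = 0.111
te_Task 6 = (10 + 4·13 + 22)/6 = 84/6 = 14; σ²_Task 6 = ((22−10)/6)² = 4.000

Forward pass:
ES_Task 1 = 0; EF_Task 1 = 2
ES_Task 2 = 0; EF_Task 2 = 9
ES_Task 3 = 9; EF_Task 3 = 9+2 = 11
ES_Task 4 = 9; EF_Task 4 = 9+7 = 16
ES_Task 5 = 9; EF_Task 5 = 9+2 = 11
ES_Task 6 = max(EF_Task 1=2, EF_Task 3=11, EF_Task 4=16, EF_Task 5=11) = 16; EF_Task 6 = 16+14 = 30
Expected project duration μ = 30 days. Critical path: Task 2 → Task 4 → Task 6.

Variance along critical path = 0.444 + 5.444 + 4.000 = 9.889; σ = √9.889 = 3.145 days.
Z = (33 − 30) / 3.145 = 0.954
P(T ≤ 33) = Φ(0.954) ≈ 0.830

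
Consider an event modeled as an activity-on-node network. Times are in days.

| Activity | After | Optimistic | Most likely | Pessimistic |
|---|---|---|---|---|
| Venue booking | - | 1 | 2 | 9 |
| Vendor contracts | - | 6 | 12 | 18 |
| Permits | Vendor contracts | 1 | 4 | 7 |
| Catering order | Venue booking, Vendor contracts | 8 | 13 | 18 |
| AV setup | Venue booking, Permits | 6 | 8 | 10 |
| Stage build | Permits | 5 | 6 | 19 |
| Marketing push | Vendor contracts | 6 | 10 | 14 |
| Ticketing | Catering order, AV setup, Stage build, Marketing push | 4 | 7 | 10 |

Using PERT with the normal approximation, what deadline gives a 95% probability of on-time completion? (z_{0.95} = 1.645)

te_Venue booking = (1 + 4·2 + 9)/6 = 18/6 = 3; σ²_Venue booking = ((9−1)/6)² = 1.778
te_Vendor contracts = (6 + 4·12 + 18)/6 = 72/6 = 12; σ²_Vendor contracts = ((18−6)/6)² = 4.000
te_Permits = (1 + 4·4 + 7)/6 = 24/6 = 4; σ²_Permits = ((7−1)/6)² = 1.000
te_Catering order = (8 + 4·13 + 18)/6 = 78/6 = 13; σ²_Catering order = ((18−8)/6)² = 2.778
te_AV setup = (6 + 4·8 + 10)/6 = 48/6 = 8; σ²_AV setup = ((10−6)/6)² = 0.444
te_Stage build = (5 + 4·6 + 19)/6 = 48/6 = 8; σ²_Stage build = ((19−5)/6)² = 5.444
te_Marketing push = (6 + 4·10 + 14)/6 = 60/6 = 10; σ²_Marketing push = ((14−6)/6)² = 1.778
te_Ticketing = (4 + 4·7 + 10)/6 = 42/6 = 7; σ²_Ticketing = ((10−4)/6)² = 1.000

Forward pass:
ES_Venue booking = 0; EF_Venue booking = 3
ES_Vendor contracts = 0; EF_Vendor contracts = 12
ES_Permits = 12; EF_Permits = 12+4 = 16
ES_Catering order = max(EF_Venue booking=3, EF_Vendor contracts=12) = 12; EF_Catering order = 12+13 = 25
ES_AV setup = max(EF_Venue booking=3, EF_Permits=16) = 16; EF_AV setup = 16+8 = 24
ES_Stage build = 16; EF_Stage build = 16+8 = 24
ES_Marketing push = 12; EF_Marketing push = 12+10 = 22
ES_Ticketing = max(EF_Catering order=25, EF_AV setup=24, EF_Stage build=24, EF_Marketing push=22) = 25; EF_Ticketing = 25+7 = 32
Expected project duration μ = 32 days. Critical path: Vendor contracts → Catering order → Ticketing.

Variance along critical path = 4.000 + 2.778 + 1.000 = 7.778; σ = 2.789 days.
D = μ + z·σ = 32 + 1.645·2.789 = 36.6 days

36.6 days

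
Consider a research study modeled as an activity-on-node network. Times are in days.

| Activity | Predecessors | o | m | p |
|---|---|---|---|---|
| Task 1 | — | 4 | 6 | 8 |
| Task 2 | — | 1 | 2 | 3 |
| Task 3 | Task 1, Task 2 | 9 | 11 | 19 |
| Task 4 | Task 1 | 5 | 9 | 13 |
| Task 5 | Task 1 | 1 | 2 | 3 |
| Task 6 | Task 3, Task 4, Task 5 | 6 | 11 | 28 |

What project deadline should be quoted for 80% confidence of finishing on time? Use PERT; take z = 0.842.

34.4 days

te_Task 1 = (4 + 4·6 + 8)/6 = 36/6 = 6; σ²_Task 1 = ((8−4)/6)² = 0.444
te_Task 2 = (1 + 4·2 + 3)/6 = 12/6 = 2; σ²_Task 2 = ((3−1)/6)² = 0.111
te_Task 3 = (9 + 4·11 + 19)/6 = 72/6 = 12; σ²_Task 3 = ((19−9)/6)² = 2.778
te_Task 4 = (5 + 4·9 + 13)/6 = 54/6 = 9; σ²_Task 4 = ((13−5)/6)² = 1.778
te_Task 5 = (1 + 4·2 + 3)/6 = 12/6 = 2; σ²_Task 5 = ((3−1)/6)² = 0.111
te_Task 6 = (6 + 4·11 + 28)/6 = 78/6 = 13; σ²_Task 6 = ((28−6)/6)² = 13.444

Forward pass:
ES_Task 1 = 0; EF_Task 1 = 6
ES_Task 2 = 0; EF_Task 2 = 2
ES_Task 3 = max(EF_Task 1=6, EF_Task 2=2) = 6; EF_Task 3 = 6+12 = 18
ES_Task 4 = 6; EF_Task 4 = 6+9 = 15
ES_Task 5 = 6; EF_Task 5 = 6+2 = 8
ES_Task 6 = max(EF_Task 3=18, EF_Task 4=15, EF_Task 5=8) = 18; EF_Task 6 = 18+13 = 31
Expected project duration μ = 31 days. Critical path: Task 1 → Task 3 → Task 6.

Variance along critical path = 0.444 + 2.778 + 13.444 = 16.667; σ = 4.082 days.
D = μ + z·σ = 31 + 0.842·4.082 = 34.4 days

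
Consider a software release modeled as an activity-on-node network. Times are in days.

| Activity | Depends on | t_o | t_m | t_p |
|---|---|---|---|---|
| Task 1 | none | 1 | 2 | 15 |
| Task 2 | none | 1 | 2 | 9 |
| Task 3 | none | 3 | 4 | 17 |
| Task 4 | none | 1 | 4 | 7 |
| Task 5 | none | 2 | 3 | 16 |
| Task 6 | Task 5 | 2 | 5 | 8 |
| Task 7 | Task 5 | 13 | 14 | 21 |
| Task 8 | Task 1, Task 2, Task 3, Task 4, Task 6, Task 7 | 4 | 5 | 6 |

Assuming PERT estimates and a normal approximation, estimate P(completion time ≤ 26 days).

te_Task 1 = (1 + 4·2 + 15)/6 = 24/6 = 4; σ²_Task 1 = ((15−1)/6)² = 5.444
te_Task 2 = (1 + 4·2 + 9)/6 = 18/6 = 3; σ²_Task 2 = ((9−1)/6)² = 1.778
te_Task 3 = (3 + 4·4 + 17)/6 = 36/6 = 6; σ²_Task 3 = ((17−3)/6)² = 5.444
te_Task 4 = (1 + 4·4 + 7)/6 = 24/6 = 4; σ²_Task 4 = ((7−1)/6)² = 1.000
te_Task 5 = (2 + 4·3 + 16)/6 = 30/6 = 5; σ²_Task 5 = ((16−2)/6)² = 5.444
te_Task 6 = (2 + 4·5 + 8)/6 = 30/6 = 5; σ²_Task 6 = ((8−2)/6)² = 1.000
te_Task 7 = (13 + 4·14 + 21)/6 = 90/6 = 15; σ²_Task 7 = ((21−13)/6)² = 1.778
te_Task 8 = (4 + 4·5 + 6)/6 = 30/6 = 5; σ²_Task 8 = ((6−4)/6)² = 0.111

Forward pass:
ES_Task 1 = 0; EF_Task 1 = 4
ES_Task 2 = 0; EF_Task 2 = 3
ES_Task 3 = 0; EF_Task 3 = 6
ES_Task 4 = 0; EF_Task 4 = 4
ES_Task 5 = 0; EF_Task 5 = 5
ES_Task 6 = 5; EF_Task 6 = 5+5 = 10
ES_Task 7 = 5; EF_Task 7 = 5+15 = 20
ES_Task 8 = max(EF_Task 1=4, EF_Task 2=3, EF_Task 3=6, EF_Task 4=4, EF_Task 6=10, EF_Task 7=20) = 20; EF_Task 8 = 20+5 = 25
Expected project duration μ = 25 days. Critical path: Task 5 → Task 7 → Task 8.

Variance along critical path = 5.444 + 1.778 + 0.111 = 7.333; σ = √7.333 = 2.708 days.
Z = (26 − 25) / 2.708 = 0.369
P(T ≤ 26) = Φ(0.369) ≈ 0.644

0.644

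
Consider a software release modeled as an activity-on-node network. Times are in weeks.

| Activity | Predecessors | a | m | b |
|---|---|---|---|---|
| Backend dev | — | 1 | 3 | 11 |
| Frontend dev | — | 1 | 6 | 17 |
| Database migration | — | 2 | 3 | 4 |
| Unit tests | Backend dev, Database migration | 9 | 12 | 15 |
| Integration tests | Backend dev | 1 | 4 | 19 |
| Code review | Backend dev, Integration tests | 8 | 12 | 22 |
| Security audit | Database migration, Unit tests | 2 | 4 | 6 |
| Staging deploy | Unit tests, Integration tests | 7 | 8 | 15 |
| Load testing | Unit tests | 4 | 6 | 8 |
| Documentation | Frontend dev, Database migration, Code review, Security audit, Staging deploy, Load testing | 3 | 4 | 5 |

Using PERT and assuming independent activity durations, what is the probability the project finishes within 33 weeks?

0.954

te_Backend dev = (1 + 4·3 + 11)/6 = 24/6 = 4; σ²_Backend dev = ((11−1)/6)² = 2.778
te_Frontend dev = (1 + 4·6 + 17)/6 = 42/6 = 7; σ²_Frontend dev = ((17−1)/6)² = 7.111
te_Database migration = (2 + 4·3 + 4)/6 = 18/6 = 3; σ²_Database migration = ((4−2)/6)² = 0.111
te_Unit tests = (9 + 4·12 + 15)/6 = 72/6 = 12; σ²_Unit tests = ((15−9)/6)² = 1.000
te_Integration tests = (1 + 4·4 + 19)/6 = 36/6 = 6; σ²_Integration tests = ((19−1)/6)² = 9.000
te_Code review = (8 + 4·12 + 22)/6 = 78/6 = 13; σ²_Code review = ((22−8)/6)² = 5.444
te_Security audit = (2 + 4·4 + 6)/6 = 24/6 = 4; σ²_Security audit = ((6−2)/6)² = 0.444
te_Staging deploy = (7 + 4·8 + 15)/6 = 54/6 = 9; σ²_Staging deploy = ((15−7)/6)² = 1.778
te_Load testing = (4 + 4·6 + 8)/6 = 36/6 = 6; σ²_Load testing = ((8−4)/6)² = 0.444
te_Documentation = (3 + 4·4 + 5)/6 = 24/6 = 4; σ²_Documentation = ((5−3)/6)² = 0.111

Forward pass:
ES_Backend dev = 0; EF_Backend dev = 4
ES_Frontend dev = 0; EF_Frontend dev = 7
ES_Database migration = 0; EF_Database migration = 3
ES_Unit tests = max(EF_Backend dev=4, EF_Database migration=3) = 4; EF_Unit tests = 4+12 = 16
ES_Integration tests = 4; EF_Integration tests = 4+6 = 10
ES_Code review = max(EF_Backend dev=4, EF_Integration tests=10) = 10; EF_Code review = 10+13 = 23
ES_Security audit = max(EF_Database migration=3, EF_Unit tests=16) = 16; EF_Security audit = 16+4 = 20
ES_Staging deploy = max(EF_Unit tests=16, EF_Integration tests=10) = 16; EF_Staging deploy = 16+9 = 25
ES_Load testing = 16; EF_Load testing = 16+6 = 22
ES_Documentation = max(EF_Frontend dev=7, EF_Database migration=3, EF_Code review=23, EF_Security audit=20, EF_Staging deploy=25, EF_Load testing=22) = 25; EF_Documentation = 25+4 = 29
Expected project duration μ = 29 weeks. Critical path: Backend dev → Unit tests → Staging deploy → Documentation.

Variance along critical path = 2.778 + 1.000 + 1.778 + 0.111 = 5.667; σ = √5.667 = 2.380 weeks.
Z = (33 − 29) / 2.380 = 1.680
P(T ≤ 33) = Φ(1.680) ≈ 0.954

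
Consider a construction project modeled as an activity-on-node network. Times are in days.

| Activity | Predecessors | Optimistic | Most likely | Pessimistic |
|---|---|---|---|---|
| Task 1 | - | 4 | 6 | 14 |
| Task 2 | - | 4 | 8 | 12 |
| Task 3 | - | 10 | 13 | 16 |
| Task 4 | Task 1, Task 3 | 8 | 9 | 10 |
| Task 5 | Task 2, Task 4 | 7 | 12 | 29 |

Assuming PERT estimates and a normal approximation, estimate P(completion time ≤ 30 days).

0.058

te_Task 1 = (4 + 4·6 + 14)/6 = 42/6 = 7; σ²_Task 1 = ((14−4)/6)² = 2.778
te_Task 2 = (4 + 4·8 + 12)/6 = 48/6 = 8; σ²_Task 2 = ((12−4)/6)² = 1.778
te_Task 3 = (10 + 4·13 + 16)/6 = 78/6 = 13; σ²_Task 3 = ((16−10)/6)² = 1.000
te_Task 4 = (8 + 4·9 + 10)/6 = 54/6 = 9; σ²_Task 4 = ((10−8)/6)² = 0.111
te_Task 5 = (7 + 4·12 + 29)/6 = 84/6 = 14; σ²_Task 5 = ((29−7)/6)² = 13.444

Forward pass:
ES_Task 1 = 0; EF_Task 1 = 7
ES_Task 2 = 0; EF_Task 2 = 8
ES_Task 3 = 0; EF_Task 3 = 13
ES_Task 4 = max(EF_Task 1=7, EF_Task 3=13) = 13; EF_Task 4 = 13+9 = 22
ES_Task 5 = max(EF_Task 2=8, EF_Task 4=22) = 22; EF_Task 5 = 22+14 = 36
Expected project duration μ = 36 days. Critical path: Task 3 → Task 4 → Task 5.

Variance along critical path = 1.000 + 0.111 + 13.444 = 14.556; σ = √14.556 = 3.815 days.
Z = (30 − 36) / 3.815 = -1.573
P(T ≤ 30) = Φ(-1.573) ≈ 0.058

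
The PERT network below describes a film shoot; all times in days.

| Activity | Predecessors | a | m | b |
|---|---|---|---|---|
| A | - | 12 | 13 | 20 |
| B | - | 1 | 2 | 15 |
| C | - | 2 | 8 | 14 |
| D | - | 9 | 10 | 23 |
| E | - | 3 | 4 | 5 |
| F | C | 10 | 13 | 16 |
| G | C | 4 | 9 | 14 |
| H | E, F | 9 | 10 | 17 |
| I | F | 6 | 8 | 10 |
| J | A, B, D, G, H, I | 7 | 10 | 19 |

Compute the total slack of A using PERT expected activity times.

te_A = (12 + 4·13 + 20)/6 = 84/6 = 14
te_B = (1 + 4·2 + 15)/6 = 24/6 = 4
te_C = (2 + 4·8 + 14)/6 = 48/6 = 8
te_D = (9 + 4·10 + 23)/6 = 72/6 = 12
te_E = (3 + 4·4 + 5)/6 = 24/6 = 4
te_F = (10 + 4·13 + 16)/6 = 78/6 = 13
te_G = (4 + 4·9 + 14)/6 = 54/6 = 9
te_H = (9 + 4·10 + 17)/6 = 66/6 = 11
te_I = (6 + 4·8 + 10)/6 = 48/6 = 8
te_J = (7 + 4·10 + 19)/6 = 66/6 = 11

Forward pass:
ES_A = 0; EF_A = 14
ES_B = 0; EF_B = 4
ES_C = 0; EF_C = 8
ES_D = 0; EF_D = 12
ES_E = 0; EF_E = 4
ES_F = 8; EF_F = 8+13 = 21
ES_G = 8; EF_G = 8+9 = 17
ES_H = max(EF_E=4, EF_F=21) = 21; EF_H = 21+11 = 32
ES_I = 21; EF_I = 21+8 = 29
ES_J = max(EF_A=14, EF_B=4, EF_D=12, EF_G=17, EF_H=32, EF_I=29) = 32; EF_J = 32+11 = 43
Expected project duration μ = 43 days. Critical path: C → F → H → J.

Backward pass:
LF_J = 43; LS_J = 43−11 = 32
LF_I = LS_J = 32; LS_I = 32−8 = 24
LF_H = LS_J = 32; LS_H = 32−11 = 21
LF_G = LS_J = 32; LS_G = 32−9 = 23
LF_F = min(LS_H=21, LS_I=24) = 21; LS_F = 21−13 = 8
LF_E = LS_H = 21; LS_E = 21−4 = 17
LF_D = LS_J = 32; LS_D = 32−12 = 20
LF_C = min(LS_F=8, LS_G=23) = 8; LS_C = 8−8 = 0
LF_B = LS_J = 32; LS_B = 32−4 = 28
LF_A = LS_J = 32; LS_A = 32−14 = 18
Slack_A = LS_A − ES_A = 18 − 0 = 18

18 days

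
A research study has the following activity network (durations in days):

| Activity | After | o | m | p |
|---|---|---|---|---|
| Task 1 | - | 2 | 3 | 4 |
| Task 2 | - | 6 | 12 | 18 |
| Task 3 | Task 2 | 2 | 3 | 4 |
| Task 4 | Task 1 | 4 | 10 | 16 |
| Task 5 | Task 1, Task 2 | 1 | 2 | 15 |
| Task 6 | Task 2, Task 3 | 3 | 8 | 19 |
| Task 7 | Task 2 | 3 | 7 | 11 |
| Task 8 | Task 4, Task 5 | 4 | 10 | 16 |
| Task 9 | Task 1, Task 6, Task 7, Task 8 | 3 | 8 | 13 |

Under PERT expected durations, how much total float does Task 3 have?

te_Task 1 = (2 + 4·3 + 4)/6 = 18/6 = 3
te_Task 2 = (6 + 4·12 + 18)/6 = 72/6 = 12
te_Task 3 = (2 + 4·3 + 4)/6 = 18/6 = 3
te_Task 4 = (4 + 4·10 + 16)/6 = 60/6 = 10
te_Task 5 = (1 + 4·2 + 15)/6 = 24/6 = 4
te_Task 6 = (3 + 4·8 + 19)/6 = 54/6 = 9
te_Task 7 = (3 + 4·7 + 11)/6 = 42/6 = 7
te_Task 8 = (4 + 4·10 + 16)/6 = 60/6 = 10
te_Task 9 = (3 + 4·8 + 13)/6 = 48/6 = 8

Forward pass:
ES_Task 1 = 0; EF_Task 1 = 3
ES_Task 2 = 0; EF_Task 2 = 12
ES_Task 3 = 12; EF_Task 3 = 12+3 = 15
ES_Task 4 = 3; EF_Task 4 = 3+10 = 13
ES_Task 5 = max(EF_Task 1=3, EF_Task 2=12) = 12; EF_Task 5 = 12+4 = 16
ES_Task 6 = max(EF_Task 2=12, EF_Task 3=15) = 15; EF_Task 6 = 15+9 = 24
ES_Task 7 = 12; EF_Task 7 = 12+7 = 19
ES_Task 8 = max(EF_Task 4=13, EF_Task 5=16) = 16; EF_Task 8 = 16+10 = 26
ES_Task 9 = max(EF_Task 1=3, EF_Task 6=24, EF_Task 7=19, EF_Task 8=26) = 26; EF_Task 9 = 26+8 = 34
Expected project duration μ = 34 days. Critical path: Task 2 → Task 5 → Task 8 → Task 9.

Backward pass:
LF_Task 9 = 34; LS_Task 9 = 34−8 = 26
LF_Task 8 = LS_Task 9 = 26; LS_Task 8 = 26−10 = 16
LF_Task 7 = LS_Task 9 = 26; LS_Task 7 = 26−7 = 19
LF_Task 6 = LS_Task 9 = 26; LS_Task 6 = 26−9 = 17
LF_Task 5 = LS_Task 8 = 16; LS_Task 5 = 16−4 = 12
LF_Task 4 = LS_Task 8 = 16; LS_Task 4 = 16−10 = 6
LF_Task 3 = LS_Task 6 = 17; LS_Task 3 = 17−3 = 14
LF_Task 2 = min(LS_Task 3=14, LS_Task 5=12, LS_Task 6=17, LS_Task 7=19) = 12; LS_Task 2 = 12−12 = 0
LF_Task 1 = min(LS_Task 4=6, LS_Task 5=12, LS_Task 9=26) = 6; LS_Task 1 = 6−3 = 3
Slack_Task 3 = LS_Task 3 − ES_Task 3 = 14 − 12 = 2

2 days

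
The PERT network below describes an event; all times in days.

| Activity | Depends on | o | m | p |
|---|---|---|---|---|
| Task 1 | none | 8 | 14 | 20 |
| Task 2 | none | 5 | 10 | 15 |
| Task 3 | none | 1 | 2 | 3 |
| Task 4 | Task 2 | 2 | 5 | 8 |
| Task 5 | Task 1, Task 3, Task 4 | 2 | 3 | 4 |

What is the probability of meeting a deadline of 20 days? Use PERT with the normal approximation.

0.845

te_Task 1 = (8 + 4·14 + 20)/6 = 84/6 = 14; σ²_Task 1 = ((20−8)/6)² = 4.000
te_Task 2 = (5 + 4·10 + 15)/6 = 60/6 = 10; σ²_Task 2 = ((15−5)/6)² = 2.778
te_Task 3 = (1 + 4·2 + 3)/6 = 12/6 = 2; σ²_Task 3 = ((3−1)/6)² = 0.111
te_Task 4 = (2 + 4·5 + 8)/6 = 30/6 = 5; σ²_Task 4 = ((8−2)/6)² = 1.000
te_Task 5 = (2 + 4·3 + 4)/6 = 18/6 = 3; σ²_Task 5 = ((4−2)/6)² = 0.111

Forward pass:
ES_Task 1 = 0; EF_Task 1 = 14
ES_Task 2 = 0; EF_Task 2 = 10
ES_Task 3 = 0; EF_Task 3 = 2
ES_Task 4 = 10; EF_Task 4 = 10+5 = 15
ES_Task 5 = max(EF_Task 1=14, EF_Task 3=2, EF_Task 4=15) = 15; EF_Task 5 = 15+3 = 18
Expected project duration μ = 18 days. Critical path: Task 2 → Task 4 → Task 5.

Variance along critical path = 2.778 + 1.000 + 0.111 = 3.889; σ = √3.889 = 1.972 days.
Z = (20 − 18) / 1.972 = 1.014
P(T ≤ 20) = Φ(1.014) ≈ 0.845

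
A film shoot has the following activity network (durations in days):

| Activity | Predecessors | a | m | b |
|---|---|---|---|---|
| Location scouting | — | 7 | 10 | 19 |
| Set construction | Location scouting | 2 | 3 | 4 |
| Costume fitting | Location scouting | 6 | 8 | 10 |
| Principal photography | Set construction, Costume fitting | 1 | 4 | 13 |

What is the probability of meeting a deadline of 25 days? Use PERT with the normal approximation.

te_Location scouting = (7 + 4·10 + 19)/6 = 66/6 = 11; σ²_Location scouting = ((19−7)/6)² = 4.000
te_Set construction = (2 + 4·3 + 4)/6 = 18/6 = 3; σ²_Set construction = ((4−2)/6)² = 0.111
te_Costume fitting = (6 + 4·8 + 10)/6 = 48/6 = 8; σ²_Costume fitting = ((10−6)/6)² = 0.444
te_Principal photography = (1 + 4·4 + 13)/6 = 30/6 = 5; σ²_Principal photography = ((13−1)/6)² = 4.000

Forward pass:
ES_Location scouting = 0; EF_Location scouting = 11
ES_Set construction = 11; EF_Set construction = 11+3 = 14
ES_Costume fitting = 11; EF_Costume fitting = 11+8 = 19
ES_Principal photography = max(EF_Set construction=14, EF_Costume fitting=19) = 19; EF_Principal photography = 19+5 = 24
Expected project duration μ = 24 days. Critical path: Location scouting → Costume fitting → Principal photography.

Variance along critical path = 4.000 + 0.444 + 4.000 = 8.444; σ = √8.444 = 2.906 days.
Z = (25 − 24) / 2.906 = 0.344
P(T ≤ 25) = Φ(0.344) ≈ 0.635

0.635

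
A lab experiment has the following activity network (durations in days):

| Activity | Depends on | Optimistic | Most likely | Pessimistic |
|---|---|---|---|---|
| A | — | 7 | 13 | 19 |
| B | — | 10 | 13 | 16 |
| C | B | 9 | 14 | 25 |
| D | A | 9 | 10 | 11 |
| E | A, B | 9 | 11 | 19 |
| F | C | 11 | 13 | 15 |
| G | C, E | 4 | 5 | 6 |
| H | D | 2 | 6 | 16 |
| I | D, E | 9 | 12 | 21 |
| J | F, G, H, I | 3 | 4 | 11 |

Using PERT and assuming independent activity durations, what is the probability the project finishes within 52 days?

te_A = (7 + 4·13 + 19)/6 = 78/6 = 13; σ²_A = ((19−7)/6)² = 4.000
te_B = (10 + 4·13 + 16)/6 = 78/6 = 13; σ²_B = ((16−10)/6)² = 1.000
te_C = (9 + 4·14 + 25)/6 = 90/6 = 15; σ²_C = ((25−9)/6)² = 7.111
te_D = (9 + 4·10 + 11)/6 = 60/6 = 10; σ²_D = ((11−9)/6)² = 0.111
te_E = (9 + 4·11 + 19)/6 = 72/6 = 12; σ²_E = ((19−9)/6)² = 2.778
te_F = (11 + 4·13 + 15)/6 = 78/6 = 13; σ²_F = ((15−11)/6)² = 0.444
te_G = (4 + 4·5 + 6)/6 = 30/6 = 5; σ²_G = ((6−4)/6)² = 0.111
te_H = (2 + 4·6 + 16)/6 = 42/6 = 7; σ²_H = ((16−2)/6)² = 5.444
te_I = (9 + 4·12 + 21)/6 = 78/6 = 13; σ²_I = ((21−9)/6)² = 4.000
te_J = (3 + 4·4 + 11)/6 = 30/6 = 5; σ²_J = ((11−3)/6)² = 1.778

Forward pass:
ES_A = 0; EF_A = 13
ES_B = 0; EF_B = 13
ES_C = 13; EF_C = 13+15 = 28
ES_D = 13; EF_D = 13+10 = 23
ES_E = max(EF_A=13, EF_B=13) = 13; EF_E = 13+12 = 25
ES_F = 28; EF_F = 28+13 = 41
ES_G = max(EF_C=28, EF_E=25) = 28; EF_G = 28+5 = 33
ES_H = 23; EF_H = 23+7 = 30
ES_I = max(EF_D=23, EF_E=25) = 25; EF_I = 25+13 = 38
ES_J = max(EF_F=41, EF_G=33, EF_H=30, EF_I=38) = 41; EF_J = 41+5 = 46
Expected project duration μ = 46 days. Critical path: B → C → F → J.

Variance along critical path = 1.000 + 7.111 + 0.444 + 1.778 = 10.333; σ = √10.333 = 3.215 days.
Z = (52 − 46) / 3.215 = 1.867
P(T ≤ 52) = Φ(1.867) ≈ 0.969

0.969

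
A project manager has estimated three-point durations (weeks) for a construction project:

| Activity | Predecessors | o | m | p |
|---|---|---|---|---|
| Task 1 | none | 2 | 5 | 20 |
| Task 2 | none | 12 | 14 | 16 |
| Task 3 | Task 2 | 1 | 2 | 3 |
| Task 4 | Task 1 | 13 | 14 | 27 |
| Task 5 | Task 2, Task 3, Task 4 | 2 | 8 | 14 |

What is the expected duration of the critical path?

te_Task 1 = (2 + 4·5 + 20)/6 = 42/6 = 7
te_Task 2 = (12 + 4·14 + 16)/6 = 84/6 = 14
te_Task 3 = (1 + 4·2 + 3)/6 = 12/6 = 2
te_Task 4 = (13 + 4·14 + 27)/6 = 96/6 = 16
te_Task 5 = (2 + 4·8 + 14)/6 = 48/6 = 8

Forward pass:
ES_Task 1 = 0; EF_Task 1 = 7
ES_Task 2 = 0; EF_Task 2 = 14
ES_Task 3 = 14; EF_Task 3 = 14+2 = 16
ES_Task 4 = 7; EF_Task 4 = 7+16 = 23
ES_Task 5 = max(EF_Task 2=14, EF_Task 3=16, EF_Task 4=23) = 23; EF_Task 5 = 23+8 = 31
Expected project duration μ = 31 weeks. Critical path: Task 1 → Task 4 → Task 5.

31 weeks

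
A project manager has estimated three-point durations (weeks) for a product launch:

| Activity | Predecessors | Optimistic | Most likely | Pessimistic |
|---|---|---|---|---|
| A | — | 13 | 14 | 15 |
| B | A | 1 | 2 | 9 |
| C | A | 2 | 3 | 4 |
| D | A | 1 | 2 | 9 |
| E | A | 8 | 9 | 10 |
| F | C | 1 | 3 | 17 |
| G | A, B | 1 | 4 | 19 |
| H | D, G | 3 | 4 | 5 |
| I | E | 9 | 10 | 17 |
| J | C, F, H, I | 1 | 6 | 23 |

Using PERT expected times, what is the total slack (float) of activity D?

13 weeks

te_A = (13 + 4·14 + 15)/6 = 84/6 = 14
te_B = (1 + 4·2 + 9)/6 = 18/6 = 3
te_C = (2 + 4·3 + 4)/6 = 18/6 = 3
te_D = (1 + 4·2 + 9)/6 = 18/6 = 3
te_E = (8 + 4·9 + 10)/6 = 54/6 = 9
te_F = (1 + 4·3 + 17)/6 = 30/6 = 5
te_G = (1 + 4·4 + 19)/6 = 36/6 = 6
te_H = (3 + 4·4 + 5)/6 = 24/6 = 4
te_I = (9 + 4·10 + 17)/6 = 66/6 = 11
te_J = (1 + 4·6 + 23)/6 = 48/6 = 8

Forward pass:
ES_A = 0; EF_A = 14
ES_B = 14; EF_B = 14+3 = 17
ES_C = 14; EF_C = 14+3 = 17
ES_D = 14; EF_D = 14+3 = 17
ES_E = 14; EF_E = 14+9 = 23
ES_F = 17; EF_F = 17+5 = 22
ES_G = max(EF_A=14, EF_B=17) = 17; EF_G = 17+6 = 23
ES_H = max(EF_D=17, EF_G=23) = 23; EF_H = 23+4 = 27
ES_I = 23; EF_I = 23+11 = 34
ES_J = max(EF_C=17, EF_F=22, EF_H=27, EF_I=34) = 34; EF_J = 34+8 = 42
Expected project duration μ = 42 weeks. Critical path: A → E → I → J.

Backward pass:
LF_J = 42; LS_J = 42−8 = 34
LF_I = LS_J = 34; LS_I = 34−11 = 23
LF_H = LS_J = 34; LS_H = 34−4 = 30
LF_G = LS_H = 30; LS_G = 30−6 = 24
LF_F = LS_J = 34; LS_F = 34−5 = 29
LF_E = LS_I = 23; LS_E = 23−9 = 14
LF_D = LS_H = 30; LS_D = 30−3 = 27
LF_C = min(LS_F=29, LS_J=34) = 29; LS_C = 29−3 = 26
LF_B = LS_G = 24; LS_B = 24−3 = 21
LF_A = min(LS_B=21, LS_C=26, LS_D=27, LS_E=14, LS_G=24) = 14; LS_A = 14−14 = 0
Slack_D = LS_D − ES_D = 27 − 14 = 13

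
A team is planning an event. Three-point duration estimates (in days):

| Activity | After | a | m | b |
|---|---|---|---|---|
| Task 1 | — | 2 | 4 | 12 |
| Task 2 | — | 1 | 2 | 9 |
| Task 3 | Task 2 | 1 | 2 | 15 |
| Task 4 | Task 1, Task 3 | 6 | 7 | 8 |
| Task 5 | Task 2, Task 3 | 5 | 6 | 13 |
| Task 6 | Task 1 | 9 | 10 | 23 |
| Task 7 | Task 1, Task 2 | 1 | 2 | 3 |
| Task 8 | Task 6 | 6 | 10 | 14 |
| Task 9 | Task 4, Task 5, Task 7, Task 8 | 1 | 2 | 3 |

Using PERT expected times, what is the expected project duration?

te_Task 1 = (2 + 4·4 + 12)/6 = 30/6 = 5
te_Task 2 = (1 + 4·2 + 9)/6 = 18/6 = 3
te_Task 3 = (1 + 4·2 + 15)/6 = 24/6 = 4
te_Task 4 = (6 + 4·7 + 8)/6 = 42/6 = 7
te_Task 5 = (5 + 4·6 + 13)/6 = 42/6 = 7
te_Task 6 = (9 + 4·10 + 23)/6 = 72/6 = 12
te_Task 7 = (1 + 4·2 + 3)/6 = 12/6 = 2
te_Task 8 = (6 + 4·10 + 14)/6 = 60/6 = 10
te_Task 9 = (1 + 4·2 + 3)/6 = 12/6 = 2

Forward pass:
ES_Task 1 = 0; EF_Task 1 = 5
ES_Task 2 = 0; EF_Task 2 = 3
ES_Task 3 = 3; EF_Task 3 = 3+4 = 7
ES_Task 4 = max(EF_Task 1=5, EF_Task 3=7) = 7; EF_Task 4 = 7+7 = 14
ES_Task 5 = max(EF_Task 2=3, EF_Task 3=7) = 7; EF_Task 5 = 7+7 = 14
ES_Task 6 = 5; EF_Task 6 = 5+12 = 17
ES_Task 7 = max(EF_Task 1=5, EF_Task 2=3) = 5; EF_Task 7 = 5+2 = 7
ES_Task 8 = 17; EF_Task 8 = 17+10 = 27
ES_Task 9 = max(EF_Task 4=14, EF_Task 5=14, EF_Task 7=7, EF_Task 8=27) = 27; EF_Task 9 = 27+2 = 29
Expected project duration μ = 29 days. Critical path: Task 1 → Task 6 → Task 8 → Task 9.

29 days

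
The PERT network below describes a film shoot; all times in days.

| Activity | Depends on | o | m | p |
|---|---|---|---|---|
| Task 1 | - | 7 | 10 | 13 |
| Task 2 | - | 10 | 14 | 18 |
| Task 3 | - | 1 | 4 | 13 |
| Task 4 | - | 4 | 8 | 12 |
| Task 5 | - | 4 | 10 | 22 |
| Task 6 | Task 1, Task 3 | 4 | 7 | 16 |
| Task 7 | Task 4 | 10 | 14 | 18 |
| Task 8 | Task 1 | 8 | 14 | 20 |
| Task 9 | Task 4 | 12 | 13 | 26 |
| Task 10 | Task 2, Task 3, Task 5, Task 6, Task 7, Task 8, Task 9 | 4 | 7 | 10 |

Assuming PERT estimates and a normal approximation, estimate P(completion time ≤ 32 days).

te_Task 1 = (7 + 4·10 + 13)/6 = 60/6 = 10; σ²_Task 1 = ((13−7)/6)² = 1.000
te_Task 2 = (10 + 4·14 + 18)/6 = 84/6 = 14; σ²_Task 2 = ((18−10)/6)² = 1.778
te_Task 3 = (1 + 4·4 + 13)/6 = 30/6 = 5; σ²_Task 3 = ((13−1)/6)² = 4.000
te_Task 4 = (4 + 4·8 + 12)/6 = 48/6 = 8; σ²_Task 4 = ((12−4)/6)² = 1.778
te_Task 5 = (4 + 4·10 + 22)/6 = 66/6 = 11; σ²_Task 5 = ((22−4)/6)² = 9.000
te_Task 6 = (4 + 4·7 + 16)/6 = 48/6 = 8; σ²_Task 6 = ((16−4)/6)² = 4.000
te_Task 7 = (10 + 4·14 + 18)/6 = 84/6 = 14; σ²_Task 7 = ((18−10)/6)² = 1.778
te_Task 8 = (8 + 4·14 + 20)/6 = 84/6 = 14; σ²_Task 8 = ((20−8)/6)² = 4.000
te_Task 9 = (12 + 4·13 + 26)/6 = 90/6 = 15; σ²_Task 9 = ((26−12)/6)² = 5.444
te_Task 10 = (4 + 4·7 + 10)/6 = 42/6 = 7; σ²_Task 10 = ((10−4)/6)² = 1.000

Forward pass:
ES_Task 1 = 0; EF_Task 1 = 10
ES_Task 2 = 0; EF_Task 2 = 14
ES_Task 3 = 0; EF_Task 3 = 5
ES_Task 4 = 0; EF_Task 4 = 8
ES_Task 5 = 0; EF_Task 5 = 11
ES_Task 6 = max(EF_Task 1=10, EF_Task 3=5) = 10; EF_Task 6 = 10+8 = 18
ES_Task 7 = 8; EF_Task 7 = 8+14 = 22
ES_Task 8 = 10; EF_Task 8 = 10+14 = 24
ES_Task 9 = 8; EF_Task 9 = 8+15 = 23
ES_Task 10 = max(EF_Task 2=14, EF_Task 3=5, EF_Task 5=11, EF_Task 6=18, EF_Task 7=22, EF_Task 8=24, EF_Task 9=23) = 24; EF_Task 10 = 24+7 = 31
Expected project duration μ = 31 days. Critical path: Task 1 → Task 8 → Task 10.

Variance along critical path = 1.000 + 4.000 + 1.000 = 6.000; σ = √6.000 = 2.449 days.
Z = (32 − 31) / 2.449 = 0.408
P(T ≤ 32) = Φ(0.408) ≈ 0.658

0.658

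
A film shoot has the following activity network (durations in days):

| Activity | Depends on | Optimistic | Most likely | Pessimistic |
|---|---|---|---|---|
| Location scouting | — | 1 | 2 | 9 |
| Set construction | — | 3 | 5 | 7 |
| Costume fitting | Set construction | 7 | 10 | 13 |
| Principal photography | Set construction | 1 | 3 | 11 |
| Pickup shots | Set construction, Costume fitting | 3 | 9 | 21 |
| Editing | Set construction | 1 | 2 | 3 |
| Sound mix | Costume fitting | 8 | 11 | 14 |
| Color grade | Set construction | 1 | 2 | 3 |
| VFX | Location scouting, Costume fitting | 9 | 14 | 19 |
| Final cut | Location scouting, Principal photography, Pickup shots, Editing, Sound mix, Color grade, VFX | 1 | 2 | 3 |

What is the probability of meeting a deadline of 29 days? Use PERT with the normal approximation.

te_Location scouting = (1 + 4·2 + 9)/6 = 18/6 = 3; σ²_Location scouting = ((9−1)/6)² = 1.778
te_Set construction = (3 + 4·5 + 7)/6 = 30/6 = 5; σ²_Set construction = ((7−3)/6)² = 0.444
te_Costume fitting = (7 + 4·10 + 13)/6 = 60/6 = 10; σ²_Costume fitting = ((13−7)/6)² = 1.000
te_Principal photography = (1 + 4·3 + 11)/6 = 24/6 = 4; σ²_Principal photography = ((11−1)/6)² = 2.778
te_Pickup shots = (3 + 4·9 + 21)/6 = 60/6 = 10; σ²_Pickup shots = ((21−3)/6)² = 9.000
te_Editing = (1 + 4·2 + 3)/6 = 12/6 = 2; σ²_Editing = ((3−1)/6)² = 0.111
te_Sound mix = (8 + 4·11 + 14)/6 = 66/6 = 11; σ²_Sound mix = ((14−8)/6)² = 1.000
te_Color grade = (1 + 4·2 + 3)/6 = 12/6 = 2; σ²_Color grade = ((3−1)/6)² = 0.111
te_VFX = (9 + 4·14 + 19)/6 = 84/6 = 14; σ²_VFX = ((19−9)/6)² = 2.778
te_Final cut = (1 + 4·2 + 3)/6 = 12/6 = 2; σ²_Final cut = ((3−1)/6)² = 0.111

Forward pass:
ES_Location scouting = 0; EF_Location scouting = 3
ES_Set construction = 0; EF_Set construction = 5
ES_Costume fitting = 5; EF_Costume fitting = 5+10 = 15
ES_Principal photography = 5; EF_Principal photography = 5+4 = 9
ES_Pickup shots = max(EF_Set construction=5, EF_Costume fitting=15) = 15; EF_Pickup shots = 15+10 = 25
ES_Editing = 5; EF_Editing = 5+2 = 7
ES_Sound mix = 15; EF_Sound mix = 15+11 = 26
ES_Color grade = 5; EF_Color grade = 5+2 = 7
ES_VFX = max(EF_Location scouting=3, EF_Costume fitting=15) = 15; EF_VFX = 15+14 = 29
ES_Final cut = max(EF_Location scouting=3, EF_Principal photography=9, EF_Pickup shots=25, EF_Editing=7, EF_Sound mix=26, EF_Color grade=7, EF_VFX=29) = 29; EF_Final cut = 29+2 = 31
Expected project duration μ = 31 days. Critical path: Set construction → Costume fitting → VFX → Final cut.

Variance along critical path = 0.444 + 1.000 + 2.778 + 0.111 = 4.333; σ = √4.333 = 2.082 days.
Z = (29 − 31) / 2.082 = -0.961
P(T ≤ 29) = Φ(-0.961) ≈ 0.168

0.168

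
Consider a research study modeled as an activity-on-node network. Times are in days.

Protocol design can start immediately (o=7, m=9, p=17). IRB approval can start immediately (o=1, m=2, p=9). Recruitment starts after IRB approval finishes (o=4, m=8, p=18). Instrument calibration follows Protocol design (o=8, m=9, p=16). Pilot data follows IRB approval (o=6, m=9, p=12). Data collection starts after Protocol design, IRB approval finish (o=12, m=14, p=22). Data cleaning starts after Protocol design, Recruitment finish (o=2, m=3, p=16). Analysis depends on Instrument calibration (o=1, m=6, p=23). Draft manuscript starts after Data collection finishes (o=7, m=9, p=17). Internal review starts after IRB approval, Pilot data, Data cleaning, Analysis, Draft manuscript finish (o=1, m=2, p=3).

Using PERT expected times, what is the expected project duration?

te_Protocol design = (7 + 4·9 + 17)/6 = 60/6 = 10
te_IRB approval = (1 + 4·2 + 9)/6 = 18/6 = 3
te_Recruitment = (4 + 4·8 + 18)/6 = 54/6 = 9
te_Instrument calibration = (8 + 4·9 + 16)/6 = 60/6 = 10
te_Pilot data = (6 + 4·9 + 12)/6 = 54/6 = 9
te_Data collection = (12 + 4·14 + 22)/6 = 90/6 = 15
te_Data cleaning = (2 + 4·3 + 16)/6 = 30/6 = 5
te_Analysis = (1 + 4·6 + 23)/6 = 48/6 = 8
te_Draft manuscript = (7 + 4·9 + 17)/6 = 60/6 = 10
te_Internal review = (1 + 4·2 + 3)/6 = 12/6 = 2

Forward pass:
ES_Protocol design = 0; EF_Protocol design = 10
ES_IRB approval = 0; EF_IRB approval = 3
ES_Recruitment = 3; EF_Recruitment = 3+9 = 12
ES_Instrument calibration = 10; EF_Instrument calibration = 10+10 = 20
ES_Pilot data = 3; EF_Pilot data = 3+9 = 12
ES_Data collection = max(EF_Protocol design=10, EF_IRB approval=3) = 10; EF_Data collection = 10+15 = 25
ES_Data cleaning = max(EF_Protocol design=10, EF_Recruitment=12) = 12; EF_Data cleaning = 12+5 = 17
ES_Analysis = 20; EF_Analysis = 20+8 = 28
ES_Draft manuscript = 25; EF_Draft manuscript = 25+10 = 35
ES_Internal review = max(EF_IRB approval=3, EF_Pilot data=12, EF_Data cleaning=17, EF_Analysis=28, EF_Draft manuscript=35) = 35; EF_Internal review = 35+2 = 37
Expected project duration μ = 37 days. Critical path: Protocol design → Data collection → Draft manuscript → Internal review.

37 days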